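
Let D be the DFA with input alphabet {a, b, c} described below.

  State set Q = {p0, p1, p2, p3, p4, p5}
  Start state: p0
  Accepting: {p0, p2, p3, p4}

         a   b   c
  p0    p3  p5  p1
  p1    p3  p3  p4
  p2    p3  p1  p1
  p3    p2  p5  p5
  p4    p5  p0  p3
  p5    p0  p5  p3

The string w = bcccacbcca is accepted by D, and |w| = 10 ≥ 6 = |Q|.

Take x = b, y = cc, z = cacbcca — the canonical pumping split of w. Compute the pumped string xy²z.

bcccccacbcca

xy^2z = b·cc·cc·cacbcca = bcccccacbcca.
Reading y = cc takes D from p5 back to p5, so after x·y·y the machine is still in p5, and z then leads to the accepting state p2. Hence bcccccacbcca ∈ L(D).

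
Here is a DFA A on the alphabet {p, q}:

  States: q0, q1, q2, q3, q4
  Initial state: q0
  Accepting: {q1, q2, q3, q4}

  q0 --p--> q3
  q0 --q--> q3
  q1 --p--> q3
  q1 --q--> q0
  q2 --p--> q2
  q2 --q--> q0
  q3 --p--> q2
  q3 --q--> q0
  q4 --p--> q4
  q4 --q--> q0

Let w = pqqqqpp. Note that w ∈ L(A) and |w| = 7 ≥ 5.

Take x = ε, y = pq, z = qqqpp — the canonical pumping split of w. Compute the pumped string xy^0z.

xy⁰z = xz = ε·qqqpp = qqqpp.
Reading y = pq takes A from q0 back to q0, so after x the machine is still in q0, and z then leads to the accepting state q2. Hence qqqpp ∈ L(A).

qqqpp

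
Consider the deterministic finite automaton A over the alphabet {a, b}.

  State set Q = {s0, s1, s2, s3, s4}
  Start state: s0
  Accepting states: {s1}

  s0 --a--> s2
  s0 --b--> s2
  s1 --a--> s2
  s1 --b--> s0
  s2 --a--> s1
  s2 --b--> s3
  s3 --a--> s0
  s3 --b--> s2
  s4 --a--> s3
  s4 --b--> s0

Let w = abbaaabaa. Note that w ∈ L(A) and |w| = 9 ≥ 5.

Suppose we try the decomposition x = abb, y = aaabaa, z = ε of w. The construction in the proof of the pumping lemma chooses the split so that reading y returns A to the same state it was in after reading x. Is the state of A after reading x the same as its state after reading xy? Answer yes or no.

no

State sequence: s0 -a-> s2 -b-> s3 -b-> s2 -a-> s1 -a-> s2 -a-> s1 -b-> s0 -a-> s2 -a-> s1

After x (step 3): s2. After xy (step 9): s1.
They differ (s2 ≠ s1), so y is not a cycle from the state after x; this split is not the one the pumping-lemma construction produces, and pumping y need not keep the string in L(A).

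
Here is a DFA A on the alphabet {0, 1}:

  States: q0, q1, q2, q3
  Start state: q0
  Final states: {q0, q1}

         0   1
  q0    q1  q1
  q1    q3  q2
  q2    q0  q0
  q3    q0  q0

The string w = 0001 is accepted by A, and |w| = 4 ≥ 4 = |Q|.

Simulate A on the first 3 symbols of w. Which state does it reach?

Run of A on the first 3 characters of w = 0 0 0:
  step 0: q0  (start)
  step 1: q1  (read 0: q0→q1)
  step 2: q3  (read 0: q1→q3)
  step 3: q0  (read 0: q3→q0)

After reading 3 characters, A is in state q0.

q0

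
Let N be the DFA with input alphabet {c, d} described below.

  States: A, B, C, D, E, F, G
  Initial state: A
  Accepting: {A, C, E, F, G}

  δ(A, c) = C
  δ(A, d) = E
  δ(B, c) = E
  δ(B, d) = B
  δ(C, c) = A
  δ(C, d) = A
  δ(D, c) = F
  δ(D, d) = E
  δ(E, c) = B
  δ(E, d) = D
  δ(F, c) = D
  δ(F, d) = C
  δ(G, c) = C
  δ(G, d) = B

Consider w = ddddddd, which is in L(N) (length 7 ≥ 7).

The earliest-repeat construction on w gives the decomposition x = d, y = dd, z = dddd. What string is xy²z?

ddddddddd

xy^2z = d·dd·dd·dddd = ddddddddd.
Reading y = dd takes N from E back to E, so after x·y·y the machine is still in E, and z then leads to the accepting state E. Hence ddddddddd ∈ L(N).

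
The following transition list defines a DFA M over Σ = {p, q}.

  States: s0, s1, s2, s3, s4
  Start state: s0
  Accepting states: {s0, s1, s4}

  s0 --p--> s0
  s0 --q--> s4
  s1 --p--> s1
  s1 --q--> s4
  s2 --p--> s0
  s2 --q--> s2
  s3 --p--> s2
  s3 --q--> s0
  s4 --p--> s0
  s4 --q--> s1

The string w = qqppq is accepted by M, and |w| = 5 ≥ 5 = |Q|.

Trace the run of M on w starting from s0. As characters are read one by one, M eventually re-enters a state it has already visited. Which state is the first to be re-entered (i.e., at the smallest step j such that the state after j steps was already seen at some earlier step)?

s1

Run of M on w = q q p p q:
  step 0: s0  (start)
  step 1: s4  (read q: s0→s4)
  step 2: s1  (read q: s4→s1)
  step 3: s1  (read p: s1→s1)   ← first repeat (s1 seen earlier)
  step 4: s1  (read p: s1→s1)
  step 5: s4  (read q: s1→s4)

The earliest repeat is at step j = 3: M is in s1, which it already visited at step i = 2.
Since M has 5 states, any run of length ≥ 5 visits 5+1 states, so by pigeonhole some state repeats within the first 5 steps — that repeat gives the pumpable loop.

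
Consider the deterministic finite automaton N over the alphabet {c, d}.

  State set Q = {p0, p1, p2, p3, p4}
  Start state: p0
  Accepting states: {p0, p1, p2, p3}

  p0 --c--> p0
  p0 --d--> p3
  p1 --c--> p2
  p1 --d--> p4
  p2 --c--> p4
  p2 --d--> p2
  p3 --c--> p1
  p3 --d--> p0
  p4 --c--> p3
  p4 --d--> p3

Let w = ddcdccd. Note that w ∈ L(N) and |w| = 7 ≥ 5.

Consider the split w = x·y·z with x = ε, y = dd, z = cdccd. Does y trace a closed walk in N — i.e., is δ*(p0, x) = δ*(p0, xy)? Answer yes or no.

yes

Run of N on the first 2 characters of w = d d:
  step 0: p0  (start)
  step 1: p3  (read d: p0→p3)
  step 2: p0  (read d: p3→p0)

After x (step 0): p0. After xy (step 2): p0.
They match, so y = dd drives N around a cycle from p0 back to itself; pumping y any number of times keeps N in p0 before reading z, and xyⁱz ∈ L(N) for every i ≥ 0.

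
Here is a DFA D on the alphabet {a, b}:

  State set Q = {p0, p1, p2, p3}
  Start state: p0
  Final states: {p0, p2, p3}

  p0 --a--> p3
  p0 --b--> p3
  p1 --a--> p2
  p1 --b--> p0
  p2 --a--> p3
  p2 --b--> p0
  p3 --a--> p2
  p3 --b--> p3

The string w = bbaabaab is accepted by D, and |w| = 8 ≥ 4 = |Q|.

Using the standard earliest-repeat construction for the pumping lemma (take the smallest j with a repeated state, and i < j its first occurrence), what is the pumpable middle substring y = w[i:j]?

b

Run of D on w = b b a a b a a b:
  step 0: p0  (start)
  step 1: p3  (read b: p0→p3)
  step 2: p3  (read b: p3→p3)   ← first repeat (p3 seen earlier)
  step 3: p2  (read a: p3→p2)
  step 4: p3  (read a: p2→p3)
  step 5: p3  (read b: p3→p3)
  step 6: p2  (read a: p3→p2)
  step 7: p3  (read a: p2→p3)
  step 8: p3  (read b: p3→p3)

So i = 1, j = 2, giving x = w[0:1] = b, y = w[1:2] = b, z = w[2:8] = aabaab.
Check: |xy| = 2 ≤ 4 and |y| = 1 ≥ 1. Reading y takes D from p3 back to p3, so every xyⁱz is accepted.
Pumping length from the standard proof: p = 4 (the number of states). The repeated state found above gives |xy| = j ≤ 4 and |y| = j − i ≥ 1.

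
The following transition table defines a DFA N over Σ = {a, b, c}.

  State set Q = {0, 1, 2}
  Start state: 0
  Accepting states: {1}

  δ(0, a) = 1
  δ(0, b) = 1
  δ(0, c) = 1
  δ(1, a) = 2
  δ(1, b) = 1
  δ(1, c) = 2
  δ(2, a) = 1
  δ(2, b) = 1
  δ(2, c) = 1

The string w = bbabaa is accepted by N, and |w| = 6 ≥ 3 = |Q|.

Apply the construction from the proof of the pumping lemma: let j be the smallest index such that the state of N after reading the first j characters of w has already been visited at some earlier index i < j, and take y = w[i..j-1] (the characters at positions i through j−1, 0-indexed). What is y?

State sequence: 0 -b-> 1 -b-> 1 -a-> 2 -b-> 1 -a-> 2 -a-> 1
First repeat at step 2: 1 was already visited.

So i = 1, j = 2, giving x = w[0:1] = b, y = w[1:2] = b, z = w[2:6] = abaa.
Check: |xy| = 2 ≤ 3 and |y| = 1 ≥ 1. Reading y takes N from 1 back to 1, so every xyⁱz is accepted.

b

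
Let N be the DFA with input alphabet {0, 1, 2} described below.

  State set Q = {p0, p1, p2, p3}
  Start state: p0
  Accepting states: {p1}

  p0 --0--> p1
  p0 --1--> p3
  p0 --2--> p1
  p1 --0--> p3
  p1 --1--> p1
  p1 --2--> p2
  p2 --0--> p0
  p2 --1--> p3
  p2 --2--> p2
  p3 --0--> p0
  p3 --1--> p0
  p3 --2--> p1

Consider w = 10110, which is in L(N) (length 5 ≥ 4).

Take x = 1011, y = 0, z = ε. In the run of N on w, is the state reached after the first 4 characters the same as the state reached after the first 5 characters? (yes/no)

no

State sequence: p0 -1-> p3 -0-> p0 -1-> p3 -1-> p0 -0-> p1

After x (step 4): p0. After xy (step 5): p1.
They differ (p0 ≠ p1), so y is not a cycle from the state after x; this split is not the one the pumping-lemma construction produces, and pumping y need not keep the string in L(N).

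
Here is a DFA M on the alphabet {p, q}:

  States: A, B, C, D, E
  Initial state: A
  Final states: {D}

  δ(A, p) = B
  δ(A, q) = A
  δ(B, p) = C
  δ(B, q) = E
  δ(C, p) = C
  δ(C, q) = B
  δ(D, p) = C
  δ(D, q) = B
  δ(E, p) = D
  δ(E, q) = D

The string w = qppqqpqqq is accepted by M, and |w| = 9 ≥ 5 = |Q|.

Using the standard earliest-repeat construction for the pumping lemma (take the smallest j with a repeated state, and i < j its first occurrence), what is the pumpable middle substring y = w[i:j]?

q

State sequence: A -q-> A -p-> B -p-> C -q-> B -q-> E -p-> D -q-> B -q-> E -q-> D
First repeat at step 1: A was already visited.

So i = 0, j = 1, giving x = w[0:0] = ε, y = w[0:1] = q, z = w[1:9] = ppqqpqqq.
Check: |xy| = 1 ≤ 5 and |y| = 1 ≥ 1. Reading y takes M from A back to A, so every xyⁱz is accepted.
Pumping length from the standard proof: p = 5 (the number of states). The repeated state found above gives |xy| = j ≤ 5 and |y| = j − i ≥ 1.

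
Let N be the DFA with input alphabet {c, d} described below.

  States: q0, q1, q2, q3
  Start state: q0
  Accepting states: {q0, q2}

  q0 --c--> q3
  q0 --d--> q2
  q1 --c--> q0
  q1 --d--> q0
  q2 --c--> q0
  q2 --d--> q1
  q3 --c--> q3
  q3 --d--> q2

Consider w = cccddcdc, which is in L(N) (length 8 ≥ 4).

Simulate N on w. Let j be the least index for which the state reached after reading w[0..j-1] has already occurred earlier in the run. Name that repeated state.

State sequence: q0 -c-> q3 -c-> q3 -c-> q3 -d-> q2 -d-> q1 -c-> q0 -d-> q2 -c-> q0
First repeat at step 2: q3 was already visited.

The earliest repeat is at step j = 2: N is in q3, which it already visited at step i = 1.
With |Q| = 4, pigeonhole forces a state repeat no later than step 4; the substring read between the first and second visits to that state can be pumped.

q3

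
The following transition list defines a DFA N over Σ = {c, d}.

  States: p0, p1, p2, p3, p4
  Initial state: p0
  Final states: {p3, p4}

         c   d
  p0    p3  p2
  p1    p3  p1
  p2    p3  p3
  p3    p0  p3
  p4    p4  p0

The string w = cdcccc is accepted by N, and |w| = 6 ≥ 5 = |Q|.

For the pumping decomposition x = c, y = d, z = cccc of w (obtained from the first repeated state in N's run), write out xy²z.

cddcccc

xy^2z = c·d·d·cccc = cddcccc.
Reading y = d takes N from p3 back to p3, so after x·y·y the machine is still in p3, and z then leads to the accepting state p3. Hence cddcccc ∈ L(N).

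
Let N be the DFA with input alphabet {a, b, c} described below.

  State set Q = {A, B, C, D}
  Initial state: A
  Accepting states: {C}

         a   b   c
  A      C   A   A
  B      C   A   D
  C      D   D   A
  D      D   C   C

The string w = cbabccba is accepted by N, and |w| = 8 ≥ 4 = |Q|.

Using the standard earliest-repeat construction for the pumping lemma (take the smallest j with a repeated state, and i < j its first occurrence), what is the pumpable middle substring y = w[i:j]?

Run of N on w = c b a b c c b a:
  step 0: A  (start)
  step 1: A  (read c: A→A)   ← first repeat (A seen earlier)
  step 2: A  (read b: A→A)
  step 3: C  (read a: A→C)
  step 4: D  (read b: C→D)
  step 5: C  (read c: D→C)
  step 6: A  (read c: C→A)
  step 7: A  (read b: A→A)
  step 8: C  (read a: A→C)

So i = 0, j = 1, giving x = w[0:0] = ε, y = w[0:1] = c, z = w[1:8] = babccba.
Check: |xy| = 1 ≤ 4 and |y| = 1 ≥ 1. Reading y takes N from A back to A, so every xyⁱz is accepted.
Pumping length from the standard proof: p = 4 (the number of states). The repeated state found above gives |xy| = j ≤ 4 and |y| = j − i ≥ 1.

c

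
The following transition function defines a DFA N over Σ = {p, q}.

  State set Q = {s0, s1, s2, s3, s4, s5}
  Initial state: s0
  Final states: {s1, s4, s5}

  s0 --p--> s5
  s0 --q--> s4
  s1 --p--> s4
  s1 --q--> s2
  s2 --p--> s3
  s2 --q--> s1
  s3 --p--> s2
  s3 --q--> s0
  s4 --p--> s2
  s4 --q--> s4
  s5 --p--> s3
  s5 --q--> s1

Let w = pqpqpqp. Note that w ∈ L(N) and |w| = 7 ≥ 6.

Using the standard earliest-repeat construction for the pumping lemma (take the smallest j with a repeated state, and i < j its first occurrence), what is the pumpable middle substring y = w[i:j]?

q

State sequence: s0 -p-> s5 -q-> s1 -p-> s4 -q-> s4 -p-> s2 -q-> s1 -p-> s4
First repeat at step 4: s4 was already visited.

So i = 3, j = 4, giving x = w[0:3] = pqp, y = w[3:4] = q, z = w[4:7] = pqp.
Check: |xy| = 4 ≤ 6 and |y| = 1 ≥ 1. Reading y takes N from s4 back to s4, so every xyⁱz is accepted.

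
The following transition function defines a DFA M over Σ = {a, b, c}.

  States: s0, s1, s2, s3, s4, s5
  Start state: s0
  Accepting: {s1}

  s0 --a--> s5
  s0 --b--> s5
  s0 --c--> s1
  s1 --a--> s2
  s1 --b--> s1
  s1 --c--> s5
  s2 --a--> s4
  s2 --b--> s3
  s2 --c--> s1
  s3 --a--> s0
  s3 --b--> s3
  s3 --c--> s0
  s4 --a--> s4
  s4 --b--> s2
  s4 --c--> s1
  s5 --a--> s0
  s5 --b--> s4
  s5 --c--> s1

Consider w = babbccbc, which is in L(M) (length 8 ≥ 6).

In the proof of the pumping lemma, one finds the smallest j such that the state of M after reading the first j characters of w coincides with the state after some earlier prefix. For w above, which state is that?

s0

State sequence: s0 -b-> s5 -a-> s0 -b-> s5 -b-> s4 -c-> s1 -c-> s5 -b-> s4 -c-> s1
First repeat at step 2: s0 was already visited.

The earliest repeat is at step j = 2: M is in s0, which it already visited at step i = 0.
The DFA has 6 states, so the proof of the pumping lemma guarantees a repeated state among the first 6+1 visited; the segment between the two visits is the pumpable y.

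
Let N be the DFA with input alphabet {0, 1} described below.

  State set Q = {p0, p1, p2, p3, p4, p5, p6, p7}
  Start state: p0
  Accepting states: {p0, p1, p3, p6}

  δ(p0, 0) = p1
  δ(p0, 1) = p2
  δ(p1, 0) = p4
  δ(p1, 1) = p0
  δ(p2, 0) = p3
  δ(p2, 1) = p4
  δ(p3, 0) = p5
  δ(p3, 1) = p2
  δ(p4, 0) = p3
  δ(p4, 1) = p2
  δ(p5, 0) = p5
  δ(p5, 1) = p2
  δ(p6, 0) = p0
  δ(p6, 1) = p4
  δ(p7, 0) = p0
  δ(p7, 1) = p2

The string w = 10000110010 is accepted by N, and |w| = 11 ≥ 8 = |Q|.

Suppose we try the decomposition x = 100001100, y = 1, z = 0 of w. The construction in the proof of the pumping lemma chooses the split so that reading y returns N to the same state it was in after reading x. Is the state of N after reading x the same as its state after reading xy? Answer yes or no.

no

State sequence: p0 -1-> p2 -0-> p3 -0-> p5 -0-> p5 -0-> p5 -1-> p2 -1-> p4 -0-> p3 -0-> p5 -1-> p2

After x (step 9): p5. After xy (step 10): p2.
They differ (p5 ≠ p2), so y is not a cycle from the state after x; this split is not the one the pumping-lemma construction produces, and pumping y need not keep the string in L(N).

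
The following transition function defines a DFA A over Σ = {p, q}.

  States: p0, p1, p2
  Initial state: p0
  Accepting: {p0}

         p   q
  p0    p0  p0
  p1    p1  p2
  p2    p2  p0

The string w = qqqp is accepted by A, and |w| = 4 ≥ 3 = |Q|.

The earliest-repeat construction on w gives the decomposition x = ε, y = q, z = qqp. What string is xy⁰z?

xy⁰z = xz = ε·qqp = qqp.
Reading y = q takes A from p0 back to p0, so after x the machine is still in p0, and z then leads to the accepting state p0. Hence qqp ∈ L(A).

qqp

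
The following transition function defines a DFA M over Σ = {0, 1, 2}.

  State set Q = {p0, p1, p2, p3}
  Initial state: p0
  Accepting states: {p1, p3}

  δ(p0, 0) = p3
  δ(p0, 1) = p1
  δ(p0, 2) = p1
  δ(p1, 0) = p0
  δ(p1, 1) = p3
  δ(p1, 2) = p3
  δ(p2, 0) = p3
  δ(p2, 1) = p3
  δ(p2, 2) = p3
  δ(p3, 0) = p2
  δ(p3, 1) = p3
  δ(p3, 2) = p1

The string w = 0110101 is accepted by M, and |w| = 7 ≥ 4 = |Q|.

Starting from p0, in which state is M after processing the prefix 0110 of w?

p2

State sequence: p0 -0-> p3 -1-> p3 -1-> p3 -0-> p2

After reading 4 characters, M is in state p2.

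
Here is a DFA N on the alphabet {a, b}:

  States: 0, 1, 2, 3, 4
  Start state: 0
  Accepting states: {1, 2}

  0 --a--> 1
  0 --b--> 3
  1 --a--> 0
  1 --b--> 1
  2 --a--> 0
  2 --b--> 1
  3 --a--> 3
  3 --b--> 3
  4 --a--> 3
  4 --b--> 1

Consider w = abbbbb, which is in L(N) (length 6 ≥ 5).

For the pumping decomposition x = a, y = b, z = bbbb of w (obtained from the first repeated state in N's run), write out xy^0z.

abbbb

xy⁰z = xz = a·bbbb = abbbb.
Reading y = b takes N from 1 back to 1, so after x the machine is still in 1, and z then leads to the accepting state 1. Hence abbbb ∈ L(N).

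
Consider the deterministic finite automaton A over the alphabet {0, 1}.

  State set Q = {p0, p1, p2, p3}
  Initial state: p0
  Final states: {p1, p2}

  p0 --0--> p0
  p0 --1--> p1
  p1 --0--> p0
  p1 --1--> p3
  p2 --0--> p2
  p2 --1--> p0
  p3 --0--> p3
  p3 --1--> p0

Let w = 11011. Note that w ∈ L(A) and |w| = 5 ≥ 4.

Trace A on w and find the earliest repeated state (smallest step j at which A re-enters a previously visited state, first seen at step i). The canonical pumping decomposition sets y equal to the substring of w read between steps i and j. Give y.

0

State sequence: p0 -1-> p1 -1-> p3 -0-> p3 -1-> p0 -1-> p1
First repeat at step 3: p3 was already visited.

So i = 2, j = 3, giving x = w[0:2] = 11, y = w[2:3] = 0, z = w[3:5] = 11.
Check: |xy| = 3 ≤ 4 and |y| = 1 ≥ 1. Reading y takes A from p3 back to p3, so every xyⁱz is accepted.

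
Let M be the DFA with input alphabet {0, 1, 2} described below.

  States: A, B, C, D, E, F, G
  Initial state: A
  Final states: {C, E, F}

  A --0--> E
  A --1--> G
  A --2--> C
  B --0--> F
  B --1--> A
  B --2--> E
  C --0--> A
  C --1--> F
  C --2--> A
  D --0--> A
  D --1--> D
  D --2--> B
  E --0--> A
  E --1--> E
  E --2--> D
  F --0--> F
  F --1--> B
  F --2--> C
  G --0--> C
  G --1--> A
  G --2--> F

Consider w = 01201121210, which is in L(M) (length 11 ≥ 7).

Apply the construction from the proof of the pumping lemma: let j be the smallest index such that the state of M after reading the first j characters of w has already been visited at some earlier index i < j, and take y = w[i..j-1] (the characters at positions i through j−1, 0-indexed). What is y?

1

State sequence: A -0-> E -1-> E -2-> D -0-> A -1-> G -1-> A -2-> C -1-> F -2-> C -1-> F -0-> F
First repeat at step 2: E was already visited.

So i = 1, j = 2, giving x = w[0:1] = 0, y = w[1:2] = 1, z = w[2:11] = 201121210.
Check: |xy| = 2 ≤ 7 and |y| = 1 ≥ 1. Reading y takes M from E back to E, so every xyⁱz is accepted.
Pumping length from the standard proof: p = 7 (the number of states). The repeated state found above gives |xy| = j ≤ 7 and |y| = j − i ≥ 1.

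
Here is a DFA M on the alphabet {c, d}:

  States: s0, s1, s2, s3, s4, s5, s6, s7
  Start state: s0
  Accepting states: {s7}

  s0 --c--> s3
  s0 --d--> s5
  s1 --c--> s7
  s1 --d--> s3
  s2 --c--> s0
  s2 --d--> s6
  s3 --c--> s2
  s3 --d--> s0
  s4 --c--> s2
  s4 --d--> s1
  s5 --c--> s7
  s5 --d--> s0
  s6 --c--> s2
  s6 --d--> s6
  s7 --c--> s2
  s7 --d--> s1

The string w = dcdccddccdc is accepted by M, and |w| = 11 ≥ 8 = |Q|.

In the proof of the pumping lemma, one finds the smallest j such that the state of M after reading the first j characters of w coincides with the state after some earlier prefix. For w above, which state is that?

Run of M on w = d c d c c d d c c d c:
  step 0: s0  (start)
  step 1: s5  (read d: s0→s5)
  step 2: s7  (read c: s5→s7)
  step 3: s1  (read d: s7→s1)
  step 4: s7  (read c: s1→s7)   ← first repeat (s7 seen earlier)
  step 5: s2  (read c: s7→s2)
  step 6: s6  (read d: s2→s6)
  step 7: s6  (read d: s6→s6)
  step 8: s2  (read c: s6→s2)
  step 9: s0  (read c: s2→s0)
  step 10: s5  (read d: s0→s5)
  step 11: s7  (read c: s5→s7)

The earliest repeat is at step j = 4: M is in s7, which it already visited at step i = 2.
With |Q| = 8, pigeonhole forces a state repeat no later than step 8; the substring read between the first and second visits to that state can be pumped.

s7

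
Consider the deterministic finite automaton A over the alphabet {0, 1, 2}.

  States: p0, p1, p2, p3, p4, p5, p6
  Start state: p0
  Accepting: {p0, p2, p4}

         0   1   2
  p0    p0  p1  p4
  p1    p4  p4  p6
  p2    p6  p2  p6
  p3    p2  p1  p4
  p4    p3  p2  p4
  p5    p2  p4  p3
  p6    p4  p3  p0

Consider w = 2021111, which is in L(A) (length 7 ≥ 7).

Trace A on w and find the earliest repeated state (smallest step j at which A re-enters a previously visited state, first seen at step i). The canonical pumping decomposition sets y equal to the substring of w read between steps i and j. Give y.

Run of A on w = 2 0 2 1 1 1 1:
  step 0: p0  (start)
  step 1: p4  (read 2: p0→p4)
  step 2: p3  (read 0: p4→p3)
  step 3: p4  (read 2: p3→p4)   ← first repeat (p4 seen earlier)
  step 4: p2  (read 1: p4→p2)
  step 5: p2  (read 1: p2→p2)
  step 6: p2  (read 1: p2→p2)
  step 7: p2  (read 1: p2→p2)

So i = 1, j = 3, giving x = w[0:1] = 2, y = w[1:3] = 02, z = w[3:7] = 1111.
Check: |xy| = 3 ≤ 7 and |y| = 2 ≥ 1. Reading y takes A from p4 back to p4, so every xyⁱz is accepted.
Pumping length from the standard proof: p = 7 (the number of states). The repeated state found above gives |xy| = j ≤ 7 and |y| = j − i ≥ 1.

02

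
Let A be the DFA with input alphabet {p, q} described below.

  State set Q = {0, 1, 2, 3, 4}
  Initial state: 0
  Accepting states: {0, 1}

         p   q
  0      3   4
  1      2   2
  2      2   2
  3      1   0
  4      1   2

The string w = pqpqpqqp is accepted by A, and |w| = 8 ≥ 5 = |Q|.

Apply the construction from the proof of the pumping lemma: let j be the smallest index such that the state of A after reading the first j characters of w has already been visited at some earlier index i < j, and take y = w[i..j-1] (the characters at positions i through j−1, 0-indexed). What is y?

pq

State sequence: 0 -p-> 3 -q-> 0 -p-> 3 -q-> 0 -p-> 3 -q-> 0 -q-> 4 -p-> 1
First repeat at step 2: 0 was already visited.

So i = 0, j = 2, giving x = w[0:0] = ε, y = w[0:2] = pq, z = w[2:8] = pqpqqp.
Check: |xy| = 2 ≤ 5 and |y| = 2 ≥ 1. Reading y takes A from 0 back to 0, so every xyⁱz is accepted.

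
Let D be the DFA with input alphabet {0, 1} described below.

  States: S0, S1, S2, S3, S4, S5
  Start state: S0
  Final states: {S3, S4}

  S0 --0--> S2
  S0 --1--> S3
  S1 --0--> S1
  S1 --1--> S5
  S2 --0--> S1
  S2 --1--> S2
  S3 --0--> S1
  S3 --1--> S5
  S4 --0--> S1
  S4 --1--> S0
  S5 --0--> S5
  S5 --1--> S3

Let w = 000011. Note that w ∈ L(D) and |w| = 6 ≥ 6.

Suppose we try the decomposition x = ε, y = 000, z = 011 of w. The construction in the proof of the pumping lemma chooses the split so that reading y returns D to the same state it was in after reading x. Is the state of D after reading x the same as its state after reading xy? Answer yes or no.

no

Run of D on the first 3 characters of w = 0 0 0:
  step 0: S0  (start)
  step 1: S2  (read 0: S0→S2)
  step 2: S1  (read 0: S2→S1)
  step 3: S1  (read 0: S1→S1)

After x (step 0): S0. After xy (step 3): S1.
They differ (S0 ≠ S1), so y is not a cycle from the state after x; this split is not the one the pumping-lemma construction produces, and pumping y need not keep the string in L(D).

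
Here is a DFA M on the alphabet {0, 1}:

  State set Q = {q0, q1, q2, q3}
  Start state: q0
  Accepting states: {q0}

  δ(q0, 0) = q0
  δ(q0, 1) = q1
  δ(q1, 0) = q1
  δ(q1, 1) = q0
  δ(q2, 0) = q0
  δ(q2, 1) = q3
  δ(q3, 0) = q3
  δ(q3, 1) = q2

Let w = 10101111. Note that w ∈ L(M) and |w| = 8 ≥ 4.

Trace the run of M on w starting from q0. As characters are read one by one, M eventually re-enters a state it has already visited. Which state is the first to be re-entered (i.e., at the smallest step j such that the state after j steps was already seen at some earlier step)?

q1

State sequence: q0 -1-> q1 -0-> q1 -1-> q0 -0-> q0 -1-> q1 -1-> q0 -1-> q1 -1-> q0
First repeat at step 2: q1 was already visited.

The earliest repeat is at step j = 2: M is in q1, which it already visited at step i = 1.
Since M has 4 states, any run of length ≥ 4 visits 4+1 states, so by pigeonhole some state repeats within the first 4 steps — that repeat gives the pumpable loop.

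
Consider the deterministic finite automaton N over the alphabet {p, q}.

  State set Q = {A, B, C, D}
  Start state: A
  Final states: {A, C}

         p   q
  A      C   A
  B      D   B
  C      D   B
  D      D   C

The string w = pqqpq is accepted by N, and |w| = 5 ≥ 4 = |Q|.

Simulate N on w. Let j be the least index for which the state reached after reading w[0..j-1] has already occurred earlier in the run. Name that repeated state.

B

State sequence: A -p-> C -q-> B -q-> B -p-> D -q-> C
First repeat at step 3: B was already visited.

The earliest repeat is at step j = 3: N is in B, which it already visited at step i = 2.
With |Q| = 4, pigeonhole forces a state repeat no later than step 4; the substring read between the first and second visits to that state can be pumped.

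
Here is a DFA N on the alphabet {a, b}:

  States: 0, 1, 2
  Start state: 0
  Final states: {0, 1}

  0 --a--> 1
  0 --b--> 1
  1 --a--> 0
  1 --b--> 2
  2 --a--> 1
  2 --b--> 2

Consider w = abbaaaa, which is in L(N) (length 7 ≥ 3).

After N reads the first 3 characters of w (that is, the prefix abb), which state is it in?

2

Run of N on the first 3 characters of w = a b b:
  step 0: 0  (start)
  step 1: 1  (read a: 0→1)
  step 2: 2  (read b: 1→2)
  step 3: 2  (read b: 2→2)

After reading 3 characters, N is in state 2.
(This kind of state-tracing is the core of the pumping-lemma construction: with 3 states, pigeonhole forces a repeat within the first 3 steps.)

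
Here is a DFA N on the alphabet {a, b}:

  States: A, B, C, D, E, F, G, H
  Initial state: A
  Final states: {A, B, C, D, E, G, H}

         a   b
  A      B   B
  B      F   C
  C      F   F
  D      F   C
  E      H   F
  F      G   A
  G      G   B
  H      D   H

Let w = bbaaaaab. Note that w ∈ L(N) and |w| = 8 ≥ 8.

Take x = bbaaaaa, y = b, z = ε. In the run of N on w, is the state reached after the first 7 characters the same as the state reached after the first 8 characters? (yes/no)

no

Run of N on the first 8 characters of w = b b a a a a a b:
  step 0: A  (start)
  step 1: B  (read b: A→B)
  step 2: C  (read b: B→C)
  step 3: F  (read a: C→F)
  step 4: G  (read a: F→G)
  step 5: G  (read a: G→G)
  step 6: G  (read a: G→G)
  step 7: G  (read a: G→G)
  step 8: B  (read b: G→B)

After x (step 7): G. After xy (step 8): B.
They differ (G ≠ B), so y is not a cycle from the state after x; this split is not the one the pumping-lemma construction produces, and pumping y need not keep the string in L(N).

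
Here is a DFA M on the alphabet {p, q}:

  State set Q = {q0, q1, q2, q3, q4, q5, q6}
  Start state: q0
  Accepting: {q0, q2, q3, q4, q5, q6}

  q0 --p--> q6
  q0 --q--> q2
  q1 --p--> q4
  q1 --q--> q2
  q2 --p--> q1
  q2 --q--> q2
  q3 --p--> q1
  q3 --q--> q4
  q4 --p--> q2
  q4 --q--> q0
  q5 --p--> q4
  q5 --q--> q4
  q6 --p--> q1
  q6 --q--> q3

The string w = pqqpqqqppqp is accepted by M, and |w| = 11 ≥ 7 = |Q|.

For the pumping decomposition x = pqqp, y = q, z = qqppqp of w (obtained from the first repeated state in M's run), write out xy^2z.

xy^2z = pqqp·q·q·qqppqp = pqqpqqqqppqp.
Reading y = q takes M from q2 back to q2, so after x·y·y the machine is still in q2, and z then leads to the accepting state q6. Hence pqqpqqqqppqp ∈ L(M).

pqqpqqqqppqp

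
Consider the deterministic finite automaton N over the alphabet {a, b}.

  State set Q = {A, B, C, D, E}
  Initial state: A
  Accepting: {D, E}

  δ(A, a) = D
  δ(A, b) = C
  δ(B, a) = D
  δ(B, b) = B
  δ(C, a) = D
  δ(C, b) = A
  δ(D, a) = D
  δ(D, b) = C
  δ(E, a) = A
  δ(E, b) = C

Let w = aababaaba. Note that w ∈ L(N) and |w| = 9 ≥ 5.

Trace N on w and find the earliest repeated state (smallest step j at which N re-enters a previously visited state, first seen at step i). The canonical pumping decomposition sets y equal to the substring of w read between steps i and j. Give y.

State sequence: A -a-> D -a-> D -b-> C -a-> D -b-> C -a-> D -a-> D -b-> C -a-> D
First repeat at step 2: D was already visited.

So i = 1, j = 2, giving x = w[0:1] = a, y = w[1:2] = a, z = w[2:9] = babaaba.
Check: |xy| = 2 ≤ 5 and |y| = 1 ≥ 1. Reading y takes N from D back to D, so every xyⁱz is accepted.
Pumping length from the standard proof: p = 5 (the number of states). The repeated state found above gives |xy| = j ≤ 5 and |y| = j − i ≥ 1.

a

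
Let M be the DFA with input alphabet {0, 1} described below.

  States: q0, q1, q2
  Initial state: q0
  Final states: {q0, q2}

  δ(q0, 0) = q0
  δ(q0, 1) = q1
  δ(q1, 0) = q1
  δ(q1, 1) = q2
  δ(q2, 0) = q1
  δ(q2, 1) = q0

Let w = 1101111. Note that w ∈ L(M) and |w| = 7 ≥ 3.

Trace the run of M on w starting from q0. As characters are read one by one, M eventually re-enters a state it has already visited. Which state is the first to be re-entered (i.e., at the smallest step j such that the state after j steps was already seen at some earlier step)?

Run of M on w = 1 1 0 1 1 1 1:
  step 0: q0  (start)
  step 1: q1  (read 1: q0→q1)
  step 2: q2  (read 1: q1→q2)
  step 3: q1  (read 0: q2→q1)   ← first repeat (q1 seen earlier)
  step 4: q2  (read 1: q1→q2)
  step 5: q0  (read 1: q2→q0)
  step 6: q1  (read 1: q0→q1)
  step 7: q2  (read 1: q1→q2)

The earliest repeat is at step j = 3: M is in q1, which it already visited at step i = 1.
Pumping length from the standard proof: p = 3 (the number of states). The repeated state found above gives |xy| = j ≤ 3 and |y| = j − i ≥ 1.

q1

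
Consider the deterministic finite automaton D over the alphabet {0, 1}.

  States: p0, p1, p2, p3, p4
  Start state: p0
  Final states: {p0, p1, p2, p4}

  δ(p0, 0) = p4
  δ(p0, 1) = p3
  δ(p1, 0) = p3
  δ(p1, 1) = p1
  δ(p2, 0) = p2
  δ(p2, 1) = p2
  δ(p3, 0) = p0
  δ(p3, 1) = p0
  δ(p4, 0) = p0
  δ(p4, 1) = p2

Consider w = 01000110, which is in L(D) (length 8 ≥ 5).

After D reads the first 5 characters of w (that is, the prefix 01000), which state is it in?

p2

State sequence: p0 -0-> p4 -1-> p2 -0-> p2 -0-> p2 -0-> p2

After reading 5 characters, D is in state p2.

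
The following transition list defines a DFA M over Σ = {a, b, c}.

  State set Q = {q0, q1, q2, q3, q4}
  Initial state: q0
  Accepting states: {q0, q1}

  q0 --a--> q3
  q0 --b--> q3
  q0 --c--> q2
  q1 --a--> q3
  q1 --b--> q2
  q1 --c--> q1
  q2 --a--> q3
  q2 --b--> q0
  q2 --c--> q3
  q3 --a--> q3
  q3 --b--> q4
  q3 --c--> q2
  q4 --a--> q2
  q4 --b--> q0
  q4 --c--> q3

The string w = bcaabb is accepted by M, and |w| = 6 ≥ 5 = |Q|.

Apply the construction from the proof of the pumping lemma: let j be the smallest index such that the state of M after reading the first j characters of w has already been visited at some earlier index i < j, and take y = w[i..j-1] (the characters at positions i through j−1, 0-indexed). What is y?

State sequence: q0 -b-> q3 -c-> q2 -a-> q3 -a-> q3 -b-> q4 -b-> q0
First repeat at step 3: q3 was already visited.

So i = 1, j = 3, giving x = w[0:1] = b, y = w[1:3] = ca, z = w[3:6] = abb.
Check: |xy| = 3 ≤ 5 and |y| = 2 ≥ 1. Reading y takes M from q3 back to q3, so every xyⁱz is accepted.
With |Q| = 5, pigeonhole forces a state repeat no later than step 5; the substring read between the first and second visits to that state can be pumped.

ca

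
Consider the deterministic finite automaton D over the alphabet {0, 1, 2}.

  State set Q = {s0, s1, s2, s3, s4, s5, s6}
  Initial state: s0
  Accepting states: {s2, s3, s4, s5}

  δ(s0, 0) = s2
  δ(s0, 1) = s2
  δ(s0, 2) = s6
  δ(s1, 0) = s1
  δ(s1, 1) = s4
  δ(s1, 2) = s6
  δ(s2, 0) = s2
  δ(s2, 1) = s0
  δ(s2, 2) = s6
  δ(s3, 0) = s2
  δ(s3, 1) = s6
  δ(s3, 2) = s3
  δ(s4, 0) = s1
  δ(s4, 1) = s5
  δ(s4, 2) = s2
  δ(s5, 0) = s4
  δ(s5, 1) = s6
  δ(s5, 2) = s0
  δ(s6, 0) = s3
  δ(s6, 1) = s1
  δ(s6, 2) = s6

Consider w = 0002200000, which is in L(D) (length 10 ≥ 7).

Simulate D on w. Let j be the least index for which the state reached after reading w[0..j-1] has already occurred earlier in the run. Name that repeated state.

s2

Run of D on w = 0 0 0 2 2 0 0 0 0 0:
  step 0: s0  (start)
  step 1: s2  (read 0: s0→s2)
  step 2: s2  (read 0: s2→s2)   ← first repeat (s2 seen earlier)
  step 3: s2  (read 0: s2→s2)
  step 4: s6  (read 2: s2→s6)
  step 5: s6  (read 2: s6→s6)
  step 6: s3  (read 0: s6→s3)
  step 7: s2  (read 0: s3→s2)
  step 8: s2  (read 0: s2→s2)
  step 9: s2  (read 0: s2→s2)
  step 10: s2  (read 0: s2→s2)

The earliest repeat is at step j = 2: D is in s2, which it already visited at step i = 1.
Pumping length from the standard proof: p = 7 (the number of states). The repeated state found above gives |xy| = j ≤ 7 and |y| = j − i ≥ 1.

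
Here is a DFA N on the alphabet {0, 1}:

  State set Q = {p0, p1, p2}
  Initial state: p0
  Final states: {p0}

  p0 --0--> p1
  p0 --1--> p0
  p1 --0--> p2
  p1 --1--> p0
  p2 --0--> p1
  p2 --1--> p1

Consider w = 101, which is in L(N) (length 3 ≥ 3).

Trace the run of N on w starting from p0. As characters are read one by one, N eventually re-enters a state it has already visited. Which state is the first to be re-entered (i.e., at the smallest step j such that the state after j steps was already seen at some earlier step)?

p0

State sequence: p0 -1-> p0 -0-> p1 -1-> p0
First repeat at step 1: p0 was already visited.

The earliest repeat is at step j = 1: N is in p0, which it already visited at step i = 0.
Since N has 3 states, any run of length ≥ 3 visits 3+1 states, so by pigeonhole some state repeats within the first 3 steps — that repeat gives the pumpable loop.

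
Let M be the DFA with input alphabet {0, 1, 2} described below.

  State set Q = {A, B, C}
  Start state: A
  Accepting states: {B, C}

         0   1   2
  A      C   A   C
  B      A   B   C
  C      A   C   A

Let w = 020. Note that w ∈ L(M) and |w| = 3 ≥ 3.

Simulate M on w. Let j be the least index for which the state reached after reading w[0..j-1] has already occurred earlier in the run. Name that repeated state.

Run of M on w = 0 2 0:
  step 0: A  (start)
  step 1: C  (read 0: A→C)
  step 2: A  (read 2: C→A)   ← first repeat (A seen earlier)
  step 3: C  (read 0: A→C)

The earliest repeat is at step j = 2: M is in A, which it already visited at step i = 0.

A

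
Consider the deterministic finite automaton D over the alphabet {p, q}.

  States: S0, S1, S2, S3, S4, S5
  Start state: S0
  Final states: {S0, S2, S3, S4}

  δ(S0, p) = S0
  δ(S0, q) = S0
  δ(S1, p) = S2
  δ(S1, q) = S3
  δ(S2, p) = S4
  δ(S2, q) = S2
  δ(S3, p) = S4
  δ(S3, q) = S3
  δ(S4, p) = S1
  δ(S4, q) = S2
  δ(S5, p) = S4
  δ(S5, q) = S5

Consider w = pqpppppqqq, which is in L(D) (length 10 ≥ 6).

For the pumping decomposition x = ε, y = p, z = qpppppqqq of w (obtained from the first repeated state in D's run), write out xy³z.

pppqpppppqqq

xy^3z = ε·p·p·p·qpppppqqq = pppqpppppqqq.
Reading y = p takes D from S0 back to S0, so after x·y·y·y the machine is still in S0, and z then leads to the accepting state S0. Hence pppqpppppqqq ∈ L(D).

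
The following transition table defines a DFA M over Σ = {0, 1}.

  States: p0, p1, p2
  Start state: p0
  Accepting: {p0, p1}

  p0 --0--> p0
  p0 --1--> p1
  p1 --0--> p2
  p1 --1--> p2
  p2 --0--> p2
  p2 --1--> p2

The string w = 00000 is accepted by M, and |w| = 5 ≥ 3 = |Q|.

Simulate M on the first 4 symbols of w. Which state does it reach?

p0

State sequence: p0 -0-> p0 -0-> p0 -0-> p0 -0-> p0

After reading 4 characters, M is in state p0.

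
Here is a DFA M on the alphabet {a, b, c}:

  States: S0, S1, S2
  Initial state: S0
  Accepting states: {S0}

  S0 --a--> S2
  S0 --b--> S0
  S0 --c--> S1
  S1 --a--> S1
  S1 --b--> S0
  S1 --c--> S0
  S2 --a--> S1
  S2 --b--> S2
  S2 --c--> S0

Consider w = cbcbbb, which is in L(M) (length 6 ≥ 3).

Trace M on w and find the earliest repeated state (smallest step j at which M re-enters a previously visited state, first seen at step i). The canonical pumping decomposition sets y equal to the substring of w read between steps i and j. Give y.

cb

State sequence: S0 -c-> S1 -b-> S0 -c-> S1 -b-> S0 -b-> S0 -b-> S0
First repeat at step 2: S0 was already visited.

So i = 0, j = 2, giving x = w[0:0] = ε, y = w[0:2] = cb, z = w[2:6] = cbbb.
Check: |xy| = 2 ≤ 3 and |y| = 2 ≥ 1. Reading y takes M from S0 back to S0, so every xyⁱz is accepted.
The DFA has 3 states, so the proof of the pumping lemma guarantees a repeated state among the first 3+1 visited; the segment between the two visits is the pumpable y.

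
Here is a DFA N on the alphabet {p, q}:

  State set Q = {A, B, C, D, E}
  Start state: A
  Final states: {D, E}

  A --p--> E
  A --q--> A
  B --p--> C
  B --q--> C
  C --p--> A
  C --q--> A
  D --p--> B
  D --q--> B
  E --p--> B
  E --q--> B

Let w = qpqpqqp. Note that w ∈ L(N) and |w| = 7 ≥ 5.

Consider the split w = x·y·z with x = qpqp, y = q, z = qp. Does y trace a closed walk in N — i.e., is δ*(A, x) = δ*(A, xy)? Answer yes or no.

no

State sequence: A -q-> A -p-> E -q-> B -p-> C -q-> A

After x (step 4): C. After xy (step 5): A.
They differ (C ≠ A), so y is not a cycle from the state after x; this split is not the one the pumping-lemma construction produces, and pumping y need not keep the string in L(N).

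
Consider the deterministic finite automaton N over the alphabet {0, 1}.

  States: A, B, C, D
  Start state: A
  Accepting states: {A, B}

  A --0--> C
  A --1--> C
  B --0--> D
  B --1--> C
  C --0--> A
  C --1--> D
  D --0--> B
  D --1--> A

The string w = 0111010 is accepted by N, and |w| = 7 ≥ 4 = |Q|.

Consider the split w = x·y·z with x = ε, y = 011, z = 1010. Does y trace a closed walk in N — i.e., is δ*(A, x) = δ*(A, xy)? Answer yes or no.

yes

State sequence: A -0-> C -1-> D -1-> A

After x (step 0): A. After xy (step 3): A.
They match, so y = 011 drives N around a cycle from A back to itself; pumping y any number of times keeps N in A before reading z, and xyⁱz ∈ L(N) for every i ≥ 0.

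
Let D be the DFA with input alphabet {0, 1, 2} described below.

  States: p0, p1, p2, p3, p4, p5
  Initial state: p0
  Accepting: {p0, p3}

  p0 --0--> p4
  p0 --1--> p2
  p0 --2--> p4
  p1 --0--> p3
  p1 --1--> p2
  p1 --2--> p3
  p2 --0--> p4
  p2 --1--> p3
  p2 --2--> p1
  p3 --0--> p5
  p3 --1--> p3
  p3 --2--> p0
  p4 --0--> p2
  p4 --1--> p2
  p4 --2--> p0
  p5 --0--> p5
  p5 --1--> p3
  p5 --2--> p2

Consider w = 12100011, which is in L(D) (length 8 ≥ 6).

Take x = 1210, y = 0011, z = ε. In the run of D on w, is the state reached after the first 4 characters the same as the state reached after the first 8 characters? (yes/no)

no

State sequence: p0 -1-> p2 -2-> p1 -1-> p2 -0-> p4 -0-> p2 -0-> p4 -1-> p2 -1-> p3

After x (step 4): p4. After xy (step 8): p3.
They differ (p4 ≠ p3), so y is not a cycle from the state after x; this split is not the one the pumping-lemma construction produces, and pumping y need not keep the string in L(D).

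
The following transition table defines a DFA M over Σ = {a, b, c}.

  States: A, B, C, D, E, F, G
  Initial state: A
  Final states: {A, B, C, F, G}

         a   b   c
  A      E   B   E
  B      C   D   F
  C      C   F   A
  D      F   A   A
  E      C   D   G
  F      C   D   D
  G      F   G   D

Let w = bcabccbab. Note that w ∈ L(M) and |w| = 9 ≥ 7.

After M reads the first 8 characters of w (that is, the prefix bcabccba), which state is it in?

Run of M on the first 8 characters of w = b c a b c c b a:
  step 0: A  (start)
  step 1: B  (read b: A→B)
  step 2: F  (read c: B→F)
  step 3: C  (read a: F→C)
  step 4: F  (read b: C→F)
  step 5: D  (read c: F→D)
  step 6: A  (read c: D→A)
  step 7: B  (read b: A→B)
  step 8: C  (read a: B→C)

After reading 8 characters, M is in state C.
(This kind of state-tracing is the core of the pumping-lemma construction: with 7 states, pigeonhole forces a repeat within the first 7 steps.)

C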